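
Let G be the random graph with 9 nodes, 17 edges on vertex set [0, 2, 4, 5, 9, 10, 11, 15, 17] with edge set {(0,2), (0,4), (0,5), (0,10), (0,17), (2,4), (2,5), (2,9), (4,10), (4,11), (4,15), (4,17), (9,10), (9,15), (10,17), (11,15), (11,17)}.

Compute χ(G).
χ(G) = 4

Clique number ω(G) = 4 (lower bound: χ ≥ ω).
The clique on [0, 4, 10, 17] has size 4, forcing χ ≥ 4, and the coloring below uses 4 colors, so χ(G) = 4.
A valid 4-coloring: color 1: [4, 5, 9]; color 2: [0, 11]; color 3: [2, 10, 15]; color 4: [17].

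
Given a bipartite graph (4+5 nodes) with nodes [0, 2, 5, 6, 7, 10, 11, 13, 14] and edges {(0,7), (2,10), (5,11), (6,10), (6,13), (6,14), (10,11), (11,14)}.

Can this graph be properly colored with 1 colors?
No, G is not 1-colorable

Edge (0,7) forces its endpoints to differ, so 1 color is not enough.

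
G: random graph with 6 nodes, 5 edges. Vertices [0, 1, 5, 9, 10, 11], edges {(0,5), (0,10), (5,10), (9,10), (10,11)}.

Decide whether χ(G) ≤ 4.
A valid 4-coloring: color 1: [1, 10]; color 2: [0, 9, 11]; color 3: [5].
(χ(G) = 3 ≤ 4.)

Yes, G is 4-colorable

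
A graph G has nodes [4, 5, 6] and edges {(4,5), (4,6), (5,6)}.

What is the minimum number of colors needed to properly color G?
χ(G) = 3

Clique number ω(G) = 3 (lower bound: χ ≥ ω).
The clique on [4, 5, 6] has size 3, forcing χ ≥ 3, and the coloring below uses 3 colors, so χ(G) = 3.
A valid 3-coloring: color 1: [5]; color 2: [6]; color 3: [4].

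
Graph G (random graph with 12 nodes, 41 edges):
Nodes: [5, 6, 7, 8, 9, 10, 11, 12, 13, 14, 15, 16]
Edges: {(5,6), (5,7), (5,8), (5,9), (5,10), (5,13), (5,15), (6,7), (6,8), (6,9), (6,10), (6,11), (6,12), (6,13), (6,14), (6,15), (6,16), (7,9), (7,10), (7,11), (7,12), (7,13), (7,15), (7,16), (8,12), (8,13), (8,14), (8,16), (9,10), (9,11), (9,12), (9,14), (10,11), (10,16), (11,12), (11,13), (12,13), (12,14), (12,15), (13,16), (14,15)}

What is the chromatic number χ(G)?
χ(G) = 5

Clique number ω(G) = 5 (lower bound: χ ≥ ω).
The clique on [6, 7, 9, 10, 11] has size 5, forcing χ ≥ 5, and the coloring below uses 5 colors, so χ(G) = 5.
A valid 5-coloring: color 1: [6]; color 2: [7, 8]; color 3: [10, 12]; color 4: [9, 13, 15]; color 5: [5, 11, 14, 16].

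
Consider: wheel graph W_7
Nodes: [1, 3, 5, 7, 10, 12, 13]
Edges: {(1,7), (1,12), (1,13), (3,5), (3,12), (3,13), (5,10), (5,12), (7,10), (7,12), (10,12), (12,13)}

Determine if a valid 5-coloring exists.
A valid 5-coloring: color 1: [12]; color 2: [1, 3, 10]; color 3: [5, 7, 13].
(χ(G) = 3 ≤ 5.)

Yes, G is 5-colorable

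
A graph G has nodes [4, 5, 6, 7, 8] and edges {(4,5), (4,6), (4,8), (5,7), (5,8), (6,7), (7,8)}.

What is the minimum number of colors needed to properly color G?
Clique number ω(G) = 3 (lower bound: χ ≥ ω).
The clique on [4, 5, 8] has size 3, forcing χ ≥ 3, and the coloring below uses 3 colors, so χ(G) = 3.
A valid 3-coloring: color 1: [4, 7]; color 2: [5, 6]; color 3: [8].

χ(G) = 3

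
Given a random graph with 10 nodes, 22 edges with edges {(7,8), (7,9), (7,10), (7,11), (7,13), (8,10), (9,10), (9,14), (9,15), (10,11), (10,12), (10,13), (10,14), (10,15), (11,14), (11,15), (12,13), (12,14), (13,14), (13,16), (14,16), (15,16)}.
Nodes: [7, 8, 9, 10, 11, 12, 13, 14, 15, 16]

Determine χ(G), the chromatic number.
Clique number ω(G) = 4 (lower bound: χ ≥ ω).
The clique on [10, 12, 13, 14] has size 4, forcing χ ≥ 4, and the coloring below uses 4 colors, so χ(G) = 4.
A valid 4-coloring: color 1: [10, 16]; color 2: [7, 14, 15]; color 3: [8, 9, 11, 13]; color 4: [12].

χ(G) = 4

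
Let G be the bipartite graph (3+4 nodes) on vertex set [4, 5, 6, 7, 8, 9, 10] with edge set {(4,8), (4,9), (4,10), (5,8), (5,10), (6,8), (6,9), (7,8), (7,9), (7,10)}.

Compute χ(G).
χ(G) = 2

Clique number ω(G) = 2 (lower bound: χ ≥ ω).
The graph is bipartite (no odd cycle), so 2 colors suffice: χ(G) = 2.
A valid 2-coloring: color 1: [8, 9, 10]; color 2: [4, 5, 6, 7].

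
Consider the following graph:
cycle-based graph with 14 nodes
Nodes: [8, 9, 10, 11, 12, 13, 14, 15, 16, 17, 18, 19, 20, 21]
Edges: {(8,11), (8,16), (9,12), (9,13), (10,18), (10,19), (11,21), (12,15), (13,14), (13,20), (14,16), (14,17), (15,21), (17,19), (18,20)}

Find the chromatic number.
Clique number ω(G) = 2 (lower bound: χ ≥ ω).
Odd cycle [12, 15, 21, 11, 8, 16, 14, 13, 9] needs 3 colors (χ ≥ 3).
The coloring below uses 3 colors, so χ(G) = 3.
A valid 3-coloring: color 1: [11, 13, 15, 16, 18, 19]; color 2: [8, 10, 12, 14, 20, 21]; color 3: [9, 17].

χ(G) = 3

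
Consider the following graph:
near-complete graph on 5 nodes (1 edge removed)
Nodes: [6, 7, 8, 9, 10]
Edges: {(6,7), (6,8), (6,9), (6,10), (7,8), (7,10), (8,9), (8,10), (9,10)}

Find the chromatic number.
Clique number ω(G) = 4 (lower bound: χ ≥ ω).
The clique on [6, 8, 9, 10] has size 4, forcing χ ≥ 4, and the coloring below uses 4 colors, so χ(G) = 4.
A valid 4-coloring: color 1: [6]; color 2: [10]; color 3: [8]; color 4: [7, 9].

χ(G) = 4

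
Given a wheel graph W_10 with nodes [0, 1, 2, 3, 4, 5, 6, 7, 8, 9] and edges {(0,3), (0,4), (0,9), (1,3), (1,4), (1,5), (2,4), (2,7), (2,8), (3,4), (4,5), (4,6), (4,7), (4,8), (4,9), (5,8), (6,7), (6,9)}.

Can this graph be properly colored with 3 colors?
No, G is not 3-colorable

Odd cycle [8, 5, 1, 3, 0, 9, 6, 7, 2] needs 3 colors (χ ≥ 3).
Vertex 4 is adjacent to every vertex of [0, 1, 2, 3, 5, 6, 7, 8, 9], which already need 3 colors among themselves, so 4 needs a new color (χ ≥ 4).
Hence χ(G) ≥ 4 > 3, so no proper 3-coloring exists.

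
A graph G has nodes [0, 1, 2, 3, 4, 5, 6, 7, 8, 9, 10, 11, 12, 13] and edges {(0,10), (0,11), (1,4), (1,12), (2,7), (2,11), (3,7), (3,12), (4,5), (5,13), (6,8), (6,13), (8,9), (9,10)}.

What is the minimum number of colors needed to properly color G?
χ(G) = 2

Clique number ω(G) = 2 (lower bound: χ ≥ ω).
The graph is bipartite (no odd cycle), so 2 colors suffice: χ(G) = 2.
A valid 2-coloring: color 1: [4, 7, 8, 10, 11, 12, 13]; color 2: [0, 1, 2, 3, 5, 6, 9].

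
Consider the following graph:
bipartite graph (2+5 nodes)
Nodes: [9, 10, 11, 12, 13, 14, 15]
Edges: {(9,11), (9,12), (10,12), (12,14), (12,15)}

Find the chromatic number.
Clique number ω(G) = 2 (lower bound: χ ≥ ω).
The graph is bipartite (no odd cycle), so 2 colors suffice: χ(G) = 2.
A valid 2-coloring: color 1: [11, 12, 13]; color 2: [9, 10, 14, 15].

χ(G) = 2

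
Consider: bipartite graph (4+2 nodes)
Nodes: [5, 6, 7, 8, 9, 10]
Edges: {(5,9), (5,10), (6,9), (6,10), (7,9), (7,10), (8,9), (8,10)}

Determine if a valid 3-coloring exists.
A valid 3-coloring: color 1: [9, 10]; color 2: [5, 6, 7, 8].
(χ(G) = 2 ≤ 3.)

Yes, G is 3-colorable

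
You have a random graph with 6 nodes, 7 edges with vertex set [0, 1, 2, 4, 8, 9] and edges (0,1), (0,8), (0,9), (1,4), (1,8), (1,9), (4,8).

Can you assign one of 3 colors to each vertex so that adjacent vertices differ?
A valid 3-coloring: color 1: [1, 2]; color 2: [8, 9]; color 3: [0, 4].
(χ(G) = 3 ≤ 3.)

Yes, G is 3-colorable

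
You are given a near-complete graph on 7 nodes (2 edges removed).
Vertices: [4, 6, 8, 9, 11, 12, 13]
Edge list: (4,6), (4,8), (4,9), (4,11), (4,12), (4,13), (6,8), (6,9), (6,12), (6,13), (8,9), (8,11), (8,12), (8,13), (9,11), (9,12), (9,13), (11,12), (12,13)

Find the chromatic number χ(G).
χ(G) = 6

Clique number ω(G) = 6 (lower bound: χ ≥ ω).
The clique on [4, 6, 8, 9, 12, 13] has size 6, forcing χ ≥ 6, and the coloring below uses 6 colors, so χ(G) = 6.
A valid 6-coloring: color 1: [8]; color 2: [9]; color 3: [12]; color 4: [4]; color 5: [6, 11]; color 6: [13].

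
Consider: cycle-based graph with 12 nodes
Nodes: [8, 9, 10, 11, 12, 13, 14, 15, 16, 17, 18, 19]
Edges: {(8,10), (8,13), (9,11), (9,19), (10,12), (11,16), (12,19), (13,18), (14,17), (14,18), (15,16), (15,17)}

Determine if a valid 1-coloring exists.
No, G is not 1-colorable

Edge (8,10) forces its endpoints to differ, so 1 color is not enough.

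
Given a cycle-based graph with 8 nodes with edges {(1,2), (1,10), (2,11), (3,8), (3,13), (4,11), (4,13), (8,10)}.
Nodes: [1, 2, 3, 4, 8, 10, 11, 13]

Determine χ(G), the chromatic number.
Clique number ω(G) = 2 (lower bound: χ ≥ ω).
The graph is bipartite (no odd cycle), so 2 colors suffice: χ(G) = 2.
A valid 2-coloring: color 1: [2, 3, 4, 10]; color 2: [1, 8, 11, 13].

χ(G) = 2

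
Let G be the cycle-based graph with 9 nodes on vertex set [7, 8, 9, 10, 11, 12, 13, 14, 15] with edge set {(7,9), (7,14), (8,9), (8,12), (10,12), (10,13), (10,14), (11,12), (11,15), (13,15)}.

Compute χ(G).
χ(G) = 3

Clique number ω(G) = 2 (lower bound: χ ≥ ω).
Odd cycle [13, 10, 12, 11, 15] needs 3 colors (χ ≥ 3).
The coloring below uses 3 colors, so χ(G) = 3.
A valid 3-coloring: color 1: [7, 8, 10, 11]; color 2: [9, 12, 14, 15]; color 3: [13].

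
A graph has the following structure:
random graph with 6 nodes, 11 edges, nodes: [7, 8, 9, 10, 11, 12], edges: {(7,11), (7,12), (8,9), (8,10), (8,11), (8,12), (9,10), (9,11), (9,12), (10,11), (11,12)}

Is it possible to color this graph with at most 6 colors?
Yes, G is 6-colorable

A valid 6-coloring: color 1: [11]; color 2: [10, 12]; color 3: [7, 8]; color 4: [9].
(χ(G) = 4 ≤ 6.)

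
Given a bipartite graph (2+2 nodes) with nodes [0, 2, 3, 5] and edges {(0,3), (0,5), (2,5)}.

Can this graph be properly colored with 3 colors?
Yes, G is 3-colorable

A valid 3-coloring: color 1: [3, 5]; color 2: [0, 2].
(χ(G) = 2 ≤ 3.)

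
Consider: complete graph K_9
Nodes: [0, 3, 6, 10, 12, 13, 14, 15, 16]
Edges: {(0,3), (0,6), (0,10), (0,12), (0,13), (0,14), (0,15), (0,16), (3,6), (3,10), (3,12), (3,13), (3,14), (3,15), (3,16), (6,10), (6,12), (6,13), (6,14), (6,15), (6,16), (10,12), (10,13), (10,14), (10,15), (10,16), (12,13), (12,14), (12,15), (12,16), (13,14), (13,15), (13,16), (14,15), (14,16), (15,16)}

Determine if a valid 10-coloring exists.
Yes, G is 10-colorable

A valid 10-coloring: color 1: [14]; color 2: [0]; color 3: [15]; color 4: [16]; color 5: [3]; color 6: [13]; color 7: [12]; color 8: [6]; color 9: [10].
(χ(G) = 9 ≤ 10.)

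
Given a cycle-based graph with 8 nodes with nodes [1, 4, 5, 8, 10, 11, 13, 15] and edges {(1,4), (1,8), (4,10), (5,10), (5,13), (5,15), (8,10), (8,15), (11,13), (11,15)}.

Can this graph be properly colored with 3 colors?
Yes, G is 3-colorable

A valid 3-coloring: color 1: [1, 10, 13, 15]; color 2: [4, 5, 8, 11].
(χ(G) = 2 ≤ 3.)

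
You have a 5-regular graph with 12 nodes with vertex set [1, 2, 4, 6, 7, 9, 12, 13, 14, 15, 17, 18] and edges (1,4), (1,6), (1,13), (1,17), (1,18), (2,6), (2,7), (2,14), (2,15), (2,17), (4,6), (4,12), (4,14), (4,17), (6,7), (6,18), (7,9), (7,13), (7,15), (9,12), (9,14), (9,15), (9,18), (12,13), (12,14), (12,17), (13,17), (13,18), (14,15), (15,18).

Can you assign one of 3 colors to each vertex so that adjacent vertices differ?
No, G is not 3-colorable

Odd cycle [18, 13, 17, 4, 6] needs 3 colors (χ ≥ 3).
Vertex 1 is adjacent to every vertex of [4, 6, 13, 17, 18], which already need 3 colors among themselves, so 1 needs a new color (χ ≥ 4).
Hence χ(G) ≥ 4 > 3, so no proper 3-coloring exists.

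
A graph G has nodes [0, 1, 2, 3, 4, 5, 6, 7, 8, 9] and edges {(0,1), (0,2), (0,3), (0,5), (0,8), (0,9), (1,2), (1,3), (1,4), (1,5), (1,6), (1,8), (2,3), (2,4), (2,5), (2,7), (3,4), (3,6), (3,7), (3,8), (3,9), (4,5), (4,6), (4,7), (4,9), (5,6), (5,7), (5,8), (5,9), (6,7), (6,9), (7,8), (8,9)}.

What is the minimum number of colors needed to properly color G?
Clique number ω(G) = 4 (lower bound: χ ≥ ω).
The clique on [0, 1, 3, 8] has size 4, forcing χ ≥ 4, and the coloring below uses 4 colors, so χ(G) = 4.
A valid 4-coloring: color 1: [3, 5]; color 2: [1, 7, 9]; color 3: [0, 4]; color 4: [2, 6, 8].

χ(G) = 4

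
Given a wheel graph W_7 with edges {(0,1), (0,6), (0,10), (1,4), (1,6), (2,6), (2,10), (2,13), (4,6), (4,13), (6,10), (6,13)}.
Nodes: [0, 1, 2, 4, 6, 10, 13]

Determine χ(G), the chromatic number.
χ(G) = 3

Clique number ω(G) = 3 (lower bound: χ ≥ ω).
The clique on [0, 1, 6] has size 3, forcing χ ≥ 3, and the coloring below uses 3 colors, so χ(G) = 3.
A valid 3-coloring: color 1: [6]; color 2: [0, 2, 4]; color 3: [1, 10, 13].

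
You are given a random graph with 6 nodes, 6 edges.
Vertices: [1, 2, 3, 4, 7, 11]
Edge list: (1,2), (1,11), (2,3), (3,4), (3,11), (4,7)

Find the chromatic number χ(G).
χ(G) = 2

Clique number ω(G) = 2 (lower bound: χ ≥ ω).
The graph is bipartite (no odd cycle), so 2 colors suffice: χ(G) = 2.
A valid 2-coloring: color 1: [1, 3, 7]; color 2: [2, 4, 11].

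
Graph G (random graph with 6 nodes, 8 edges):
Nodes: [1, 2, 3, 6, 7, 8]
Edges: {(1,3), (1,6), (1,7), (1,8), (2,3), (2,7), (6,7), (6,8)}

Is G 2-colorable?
No, G is not 2-colorable

The clique on vertices [1, 6, 8] has size 3 > 2, so it alone needs 3 colors.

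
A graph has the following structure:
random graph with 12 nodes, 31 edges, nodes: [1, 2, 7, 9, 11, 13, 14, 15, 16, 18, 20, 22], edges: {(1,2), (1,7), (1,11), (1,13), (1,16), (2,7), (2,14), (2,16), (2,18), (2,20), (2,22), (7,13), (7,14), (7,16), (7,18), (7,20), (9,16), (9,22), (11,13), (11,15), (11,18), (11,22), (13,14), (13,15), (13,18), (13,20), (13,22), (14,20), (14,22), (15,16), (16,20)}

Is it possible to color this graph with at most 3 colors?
No, G is not 3-colorable

The clique on vertices [1, 2, 7, 16] has size 4 > 3, so it alone needs 4 colors.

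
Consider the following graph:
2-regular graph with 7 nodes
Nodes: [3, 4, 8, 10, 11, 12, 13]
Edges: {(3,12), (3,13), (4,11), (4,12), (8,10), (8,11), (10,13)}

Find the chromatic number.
χ(G) = 3

Clique number ω(G) = 2 (lower bound: χ ≥ ω).
Odd cycle [11, 4, 12, 3, 13, 10, 8] needs 3 colors (χ ≥ 3).
The coloring below uses 3 colors, so χ(G) = 3.
A valid 3-coloring: color 1: [3, 10, 11]; color 2: [8, 12, 13]; color 3: [4].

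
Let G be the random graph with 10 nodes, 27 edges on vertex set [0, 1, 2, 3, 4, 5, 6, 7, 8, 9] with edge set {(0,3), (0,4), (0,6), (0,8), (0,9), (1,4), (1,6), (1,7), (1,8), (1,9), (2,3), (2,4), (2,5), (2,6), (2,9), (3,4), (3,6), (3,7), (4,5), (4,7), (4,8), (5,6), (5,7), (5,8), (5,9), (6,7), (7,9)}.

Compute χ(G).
Clique number ω(G) = 3 (lower bound: χ ≥ ω).
Odd cycle [0, 8, 1, 7, 3] needs 3 colors (χ ≥ 3).
Vertex 4 is adjacent to every vertex of [0, 1, 3, 7, 8], which already need 3 colors among themselves, so 4 needs a new color (χ ≥ 4).
The coloring below uses 4 colors, so χ(G) = 4.
A valid 4-coloring: color 1: [4, 6, 9]; color 2: [2, 7, 8]; color 3: [1, 3, 5]; color 4: [0].

χ(G) = 4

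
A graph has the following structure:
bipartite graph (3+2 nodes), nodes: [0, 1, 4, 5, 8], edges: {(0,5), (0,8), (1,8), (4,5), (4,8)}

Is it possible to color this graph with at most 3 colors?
A valid 3-coloring: color 1: [5, 8]; color 2: [0, 1, 4].
(χ(G) = 2 ≤ 3.)

Yes, G is 3-colorable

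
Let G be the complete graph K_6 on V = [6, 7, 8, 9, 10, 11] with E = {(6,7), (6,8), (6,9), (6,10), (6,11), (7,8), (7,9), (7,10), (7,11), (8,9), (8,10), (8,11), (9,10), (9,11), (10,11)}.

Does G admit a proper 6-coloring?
Yes, G is 6-colorable

A valid 6-coloring: color 1: [8]; color 2: [7]; color 3: [9]; color 4: [6]; color 5: [10]; color 6: [11].
(χ(G) = 6 ≤ 6.)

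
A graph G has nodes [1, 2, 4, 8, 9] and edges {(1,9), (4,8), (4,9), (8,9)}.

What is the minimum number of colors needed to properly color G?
Clique number ω(G) = 3 (lower bound: χ ≥ ω).
The clique on [4, 8, 9] has size 3, forcing χ ≥ 3, and the coloring below uses 3 colors, so χ(G) = 3.
A valid 3-coloring: color 1: [2, 9]; color 2: [1, 8]; color 3: [4].

χ(G) = 3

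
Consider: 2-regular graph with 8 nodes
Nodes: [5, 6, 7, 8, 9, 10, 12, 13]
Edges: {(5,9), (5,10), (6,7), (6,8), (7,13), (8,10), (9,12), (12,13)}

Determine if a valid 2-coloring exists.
Yes, G is 2-colorable

A valid 2-coloring: color 1: [5, 7, 8, 12]; color 2: [6, 9, 10, 13].
(χ(G) = 2 ≤ 2.)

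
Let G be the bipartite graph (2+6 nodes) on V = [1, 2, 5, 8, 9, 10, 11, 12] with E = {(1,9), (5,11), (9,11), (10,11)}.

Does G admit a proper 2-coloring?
A valid 2-coloring: color 1: [1, 2, 8, 11, 12]; color 2: [5, 9, 10].
(χ(G) = 2 ≤ 2.)

Yes, G is 2-colorable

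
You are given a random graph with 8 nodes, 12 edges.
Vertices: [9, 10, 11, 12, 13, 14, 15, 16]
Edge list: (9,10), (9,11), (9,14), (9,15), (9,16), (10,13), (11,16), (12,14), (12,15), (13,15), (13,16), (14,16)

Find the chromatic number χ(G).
χ(G) = 3

Clique number ω(G) = 3 (lower bound: χ ≥ ω).
The clique on [9, 11, 16] has size 3, forcing χ ≥ 3, and the coloring below uses 3 colors, so χ(G) = 3.
A valid 3-coloring: color 1: [9, 12, 13]; color 2: [10, 15, 16]; color 3: [11, 14].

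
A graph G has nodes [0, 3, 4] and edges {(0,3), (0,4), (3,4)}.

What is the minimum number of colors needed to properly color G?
χ(G) = 3

Clique number ω(G) = 3 (lower bound: χ ≥ ω).
The clique on [0, 3, 4] has size 3, forcing χ ≥ 3, and the coloring below uses 3 colors, so χ(G) = 3.
A valid 3-coloring: color 1: [3]; color 2: [4]; color 3: [0].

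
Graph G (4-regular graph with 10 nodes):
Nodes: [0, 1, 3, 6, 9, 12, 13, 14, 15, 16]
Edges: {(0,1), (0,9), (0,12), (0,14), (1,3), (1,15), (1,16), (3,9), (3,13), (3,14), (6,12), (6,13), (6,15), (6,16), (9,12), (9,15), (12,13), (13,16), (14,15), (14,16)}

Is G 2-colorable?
No, G is not 2-colorable

The clique on vertices [0, 9, 12] has size 3 > 2, so it alone needs 3 colors.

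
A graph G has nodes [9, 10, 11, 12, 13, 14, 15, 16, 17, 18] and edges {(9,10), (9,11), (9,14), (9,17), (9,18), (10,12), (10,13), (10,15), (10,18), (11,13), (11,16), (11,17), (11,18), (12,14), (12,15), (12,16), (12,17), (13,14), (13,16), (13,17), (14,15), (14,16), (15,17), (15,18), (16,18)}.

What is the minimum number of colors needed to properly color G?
Clique number ω(G) = 3 (lower bound: χ ≥ ω).
Odd cycle [16, 18, 9, 17, 13] needs 3 colors (χ ≥ 3).
Vertex 11 is adjacent to every vertex of [9, 13, 16, 17, 18], which already need 3 colors among themselves, so 11 needs a new color (χ ≥ 4).
The coloring below uses 4 colors, so χ(G) = 4.
A valid 4-coloring: color 1: [10, 11, 14]; color 2: [17, 18]; color 3: [9, 15, 16]; color 4: [12, 13].

χ(G) = 4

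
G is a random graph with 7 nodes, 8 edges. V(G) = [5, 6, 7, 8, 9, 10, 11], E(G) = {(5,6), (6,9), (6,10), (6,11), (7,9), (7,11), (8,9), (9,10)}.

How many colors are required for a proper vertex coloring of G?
Clique number ω(G) = 3 (lower bound: χ ≥ ω).
The clique on [6, 9, 10] has size 3, forcing χ ≥ 3, and the coloring below uses 3 colors, so χ(G) = 3.
A valid 3-coloring: color 1: [5, 9, 11]; color 2: [6, 7, 8]; color 3: [10].

χ(G) = 3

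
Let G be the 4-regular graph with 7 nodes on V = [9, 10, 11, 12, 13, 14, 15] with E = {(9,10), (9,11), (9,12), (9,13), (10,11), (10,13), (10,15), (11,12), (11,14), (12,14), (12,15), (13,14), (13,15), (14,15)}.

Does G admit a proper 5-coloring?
A valid 5-coloring: color 1: [9, 14]; color 2: [11, 13]; color 3: [10, 12]; color 4: [15].
(χ(G) = 4 ≤ 5.)

Yes, G is 5-colorable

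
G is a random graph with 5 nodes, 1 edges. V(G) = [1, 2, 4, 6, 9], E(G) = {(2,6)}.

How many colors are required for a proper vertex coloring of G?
χ(G) = 2

Clique number ω(G) = 2 (lower bound: χ ≥ ω).
The graph is bipartite (no odd cycle), so 2 colors suffice: χ(G) = 2.
A valid 2-coloring: color 1: [1, 2, 4, 9]; color 2: [6].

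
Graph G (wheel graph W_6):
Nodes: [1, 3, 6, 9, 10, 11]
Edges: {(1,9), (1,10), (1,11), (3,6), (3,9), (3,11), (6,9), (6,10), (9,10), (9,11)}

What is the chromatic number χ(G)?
χ(G) = 4

Clique number ω(G) = 3 (lower bound: χ ≥ ω).
Odd cycle [6, 3, 11, 1, 10] needs 3 colors (χ ≥ 3).
Vertex 9 is adjacent to every vertex of [1, 3, 6, 10, 11], which already need 3 colors among themselves, so 9 needs a new color (χ ≥ 4).
The coloring below uses 4 colors, so χ(G) = 4.
A valid 4-coloring: color 1: [9]; color 2: [1, 6]; color 3: [3, 10]; color 4: [11].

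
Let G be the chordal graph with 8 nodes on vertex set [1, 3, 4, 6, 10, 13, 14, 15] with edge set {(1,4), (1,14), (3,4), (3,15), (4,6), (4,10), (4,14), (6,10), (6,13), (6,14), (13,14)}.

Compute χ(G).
χ(G) = 3

Clique number ω(G) = 3 (lower bound: χ ≥ ω).
The clique on [1, 4, 14] has size 3, forcing χ ≥ 3, and the coloring below uses 3 colors, so χ(G) = 3.
A valid 3-coloring: color 1: [4, 13, 15]; color 2: [1, 3, 6]; color 3: [10, 14].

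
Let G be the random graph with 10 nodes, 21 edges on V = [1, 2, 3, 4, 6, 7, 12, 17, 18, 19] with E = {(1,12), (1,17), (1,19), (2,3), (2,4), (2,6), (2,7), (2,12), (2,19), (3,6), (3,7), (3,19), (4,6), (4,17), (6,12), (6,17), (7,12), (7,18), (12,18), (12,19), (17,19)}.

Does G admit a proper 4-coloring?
Yes, G is 4-colorable

A valid 4-coloring: color 1: [3, 12, 17]; color 2: [1, 2, 18]; color 3: [6, 7, 19]; color 4: [4].
(χ(G) = 4 ≤ 4.)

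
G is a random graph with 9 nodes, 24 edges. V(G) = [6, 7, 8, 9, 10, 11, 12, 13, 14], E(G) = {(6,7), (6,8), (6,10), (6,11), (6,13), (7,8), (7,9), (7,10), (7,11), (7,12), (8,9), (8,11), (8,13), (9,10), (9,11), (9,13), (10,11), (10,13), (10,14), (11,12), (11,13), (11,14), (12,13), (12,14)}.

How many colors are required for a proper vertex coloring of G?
χ(G) = 4

Clique number ω(G) = 4 (lower bound: χ ≥ ω).
The clique on [8, 9, 11, 13] has size 4, forcing χ ≥ 4, and the coloring below uses 4 colors, so χ(G) = 4.
A valid 4-coloring: color 1: [11]; color 2: [7, 13, 14]; color 3: [8, 10, 12]; color 4: [6, 9].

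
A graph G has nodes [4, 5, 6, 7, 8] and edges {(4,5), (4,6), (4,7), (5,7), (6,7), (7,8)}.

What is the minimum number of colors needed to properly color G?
χ(G) = 3

Clique number ω(G) = 3 (lower bound: χ ≥ ω).
The clique on [4, 5, 7] has size 3, forcing χ ≥ 3, and the coloring below uses 3 colors, so χ(G) = 3.
A valid 3-coloring: color 1: [7]; color 2: [4, 8]; color 3: [5, 6].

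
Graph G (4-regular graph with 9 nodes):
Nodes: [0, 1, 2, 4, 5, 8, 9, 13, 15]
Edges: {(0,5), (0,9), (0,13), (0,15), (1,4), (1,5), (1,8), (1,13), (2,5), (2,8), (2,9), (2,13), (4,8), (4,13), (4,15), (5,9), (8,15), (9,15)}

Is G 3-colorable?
No, G is not 3-colorable

Suppose a proper 3-coloring c exists. The clique [0, 5, 9] takes 3 distinct colors; by symmetry let c(0) = 1, c(5) = 2, c(9) = 3.
- Vertex 2: neighbors [5, 9] already have colors [2, 3] ⇒ c(2) = 1.
- Vertex 15: neighbors [0, 9] already have colors [1, 3] ⇒ c(15) = 2.
- Vertex 8: neighbors [2, 15] already have colors [1, 2] ⇒ c(8) = 3.
- Vertex 1: neighbors [5, 8] already have colors [2, 3] ⇒ c(1) = 1.
- Vertex 4: neighbors [1, 15, 8] already have colors [1, 2, 3] — all 3 colors blocked. Contradiction.
The forced assignments end in a contradiction, so G has no proper 3-coloring (χ ≥ 4).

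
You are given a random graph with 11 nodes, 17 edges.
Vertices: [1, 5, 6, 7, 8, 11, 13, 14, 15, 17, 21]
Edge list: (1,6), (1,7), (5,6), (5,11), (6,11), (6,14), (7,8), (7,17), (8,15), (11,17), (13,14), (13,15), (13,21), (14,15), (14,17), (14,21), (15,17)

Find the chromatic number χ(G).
χ(G) = 3

Clique number ω(G) = 3 (lower bound: χ ≥ ω).
The clique on [5, 6, 11] has size 3, forcing χ ≥ 3, and the coloring below uses 3 colors, so χ(G) = 3.
A valid 3-coloring: color 1: [7, 11, 14]; color 2: [6, 15, 21]; color 3: [1, 5, 8, 13, 17].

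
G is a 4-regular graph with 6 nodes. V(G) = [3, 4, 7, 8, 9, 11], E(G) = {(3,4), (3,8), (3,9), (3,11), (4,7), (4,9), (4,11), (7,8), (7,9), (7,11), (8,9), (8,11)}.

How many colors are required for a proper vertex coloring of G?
Clique number ω(G) = 3 (lower bound: χ ≥ ω).
The clique on [3, 8, 9] has size 3, forcing χ ≥ 3, and the coloring below uses 3 colors, so χ(G) = 3.
A valid 3-coloring: color 1: [3, 7]; color 2: [4, 8]; color 3: [9, 11].

χ(G) = 3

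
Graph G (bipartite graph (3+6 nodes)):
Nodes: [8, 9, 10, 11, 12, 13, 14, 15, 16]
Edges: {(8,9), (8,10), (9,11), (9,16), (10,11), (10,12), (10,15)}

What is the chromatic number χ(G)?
χ(G) = 2

Clique number ω(G) = 2 (lower bound: χ ≥ ω).
The graph is bipartite (no odd cycle), so 2 colors suffice: χ(G) = 2.
A valid 2-coloring: color 1: [9, 10, 13, 14]; color 2: [8, 11, 12, 15, 16].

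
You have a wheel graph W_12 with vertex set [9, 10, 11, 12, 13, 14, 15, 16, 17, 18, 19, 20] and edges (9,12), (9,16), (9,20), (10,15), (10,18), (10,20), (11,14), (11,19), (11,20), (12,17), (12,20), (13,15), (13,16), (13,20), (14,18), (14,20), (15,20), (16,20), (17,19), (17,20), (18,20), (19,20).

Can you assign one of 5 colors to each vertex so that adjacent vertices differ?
A valid 5-coloring: color 1: [20]; color 2: [11, 12, 15, 16, 18]; color 3: [9, 10, 13, 14, 19]; color 4: [17].
(χ(G) = 4 ≤ 5.)

Yes, G is 5-colorable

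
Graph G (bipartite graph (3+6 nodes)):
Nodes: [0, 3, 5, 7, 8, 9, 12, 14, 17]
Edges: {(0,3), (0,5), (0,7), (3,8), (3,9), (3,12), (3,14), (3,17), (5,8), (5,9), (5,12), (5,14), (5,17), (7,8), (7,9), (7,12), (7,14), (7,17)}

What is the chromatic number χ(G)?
Clique number ω(G) = 2 (lower bound: χ ≥ ω).
The graph is bipartite (no odd cycle), so 2 colors suffice: χ(G) = 2.
A valid 2-coloring: color 1: [3, 5, 7]; color 2: [0, 8, 9, 12, 14, 17].

χ(G) = 2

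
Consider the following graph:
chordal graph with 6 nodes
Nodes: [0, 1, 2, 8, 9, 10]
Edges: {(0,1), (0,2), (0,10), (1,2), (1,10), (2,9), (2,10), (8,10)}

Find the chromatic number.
χ(G) = 4

Clique number ω(G) = 4 (lower bound: χ ≥ ω).
The clique on [0, 1, 2, 10] has size 4, forcing χ ≥ 4, and the coloring below uses 4 colors, so χ(G) = 4.
A valid 4-coloring: color 1: [2, 8]; color 2: [9, 10]; color 3: [0]; color 4: [1].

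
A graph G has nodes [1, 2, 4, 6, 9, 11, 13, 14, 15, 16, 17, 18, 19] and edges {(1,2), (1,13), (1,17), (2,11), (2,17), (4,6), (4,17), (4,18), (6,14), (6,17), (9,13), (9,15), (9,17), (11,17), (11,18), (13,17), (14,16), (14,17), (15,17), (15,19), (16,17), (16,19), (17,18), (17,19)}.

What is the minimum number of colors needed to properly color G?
Clique number ω(G) = 3 (lower bound: χ ≥ ω).
The clique on [1, 2, 17] has size 3, forcing χ ≥ 3, and the coloring below uses 3 colors, so χ(G) = 3.
A valid 3-coloring: color 1: [17]; color 2: [2, 6, 13, 15, 16, 18]; color 3: [1, 4, 9, 11, 14, 19].

χ(G) = 3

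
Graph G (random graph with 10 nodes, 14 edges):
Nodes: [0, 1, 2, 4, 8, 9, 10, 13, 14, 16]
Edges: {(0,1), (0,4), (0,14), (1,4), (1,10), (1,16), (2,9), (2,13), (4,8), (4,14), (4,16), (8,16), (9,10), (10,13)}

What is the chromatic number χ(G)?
Clique number ω(G) = 3 (lower bound: χ ≥ ω).
The clique on [0, 1, 4] has size 3, forcing χ ≥ 3, and the coloring below uses 3 colors, so χ(G) = 3.
A valid 3-coloring: color 1: [2, 4, 10]; color 2: [1, 8, 9, 13, 14]; color 3: [0, 16].

χ(G) = 3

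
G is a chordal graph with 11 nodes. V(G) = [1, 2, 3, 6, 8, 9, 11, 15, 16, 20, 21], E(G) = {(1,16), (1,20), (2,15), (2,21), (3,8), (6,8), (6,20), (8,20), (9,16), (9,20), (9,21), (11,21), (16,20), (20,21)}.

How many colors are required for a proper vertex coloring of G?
Clique number ω(G) = 3 (lower bound: χ ≥ ω).
The clique on [6, 8, 20] has size 3, forcing χ ≥ 3, and the coloring below uses 3 colors, so χ(G) = 3.
A valid 3-coloring: color 1: [2, 3, 11, 20]; color 2: [8, 15, 16, 21]; color 3: [1, 6, 9].

χ(G) = 3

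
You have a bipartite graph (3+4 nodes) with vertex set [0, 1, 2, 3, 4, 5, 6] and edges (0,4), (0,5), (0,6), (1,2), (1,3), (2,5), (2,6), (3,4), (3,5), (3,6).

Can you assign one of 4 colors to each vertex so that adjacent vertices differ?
A valid 4-coloring: color 1: [0, 2, 3]; color 2: [1, 4, 5, 6].
(χ(G) = 2 ≤ 4.)

Yes, G is 4-colorable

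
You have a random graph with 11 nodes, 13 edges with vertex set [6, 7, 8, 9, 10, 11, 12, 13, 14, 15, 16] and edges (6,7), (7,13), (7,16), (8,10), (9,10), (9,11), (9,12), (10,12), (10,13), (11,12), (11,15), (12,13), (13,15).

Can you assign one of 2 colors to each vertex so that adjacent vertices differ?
No, G is not 2-colorable

The clique on vertices [9, 10, 12] has size 3 > 2, so it alone needs 3 colors.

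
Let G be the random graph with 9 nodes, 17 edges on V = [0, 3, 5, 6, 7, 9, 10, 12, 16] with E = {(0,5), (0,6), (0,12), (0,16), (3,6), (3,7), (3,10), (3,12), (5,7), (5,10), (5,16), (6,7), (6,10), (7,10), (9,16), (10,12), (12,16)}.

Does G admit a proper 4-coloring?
A valid 4-coloring: color 1: [10, 16]; color 2: [5, 6, 9, 12]; color 3: [0, 3]; color 4: [7].
(χ(G) = 4 ≤ 4.)

Yes, G is 4-colorable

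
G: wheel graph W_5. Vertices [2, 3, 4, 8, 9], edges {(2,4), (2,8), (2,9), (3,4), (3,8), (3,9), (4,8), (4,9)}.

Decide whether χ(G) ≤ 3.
A valid 3-coloring: color 1: [4]; color 2: [2, 3]; color 3: [8, 9].
(χ(G) = 3 ≤ 3.)

Yes, G is 3-colorable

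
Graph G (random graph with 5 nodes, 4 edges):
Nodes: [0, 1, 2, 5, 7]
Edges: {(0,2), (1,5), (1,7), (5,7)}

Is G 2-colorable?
No, G is not 2-colorable

The clique on vertices [1, 5, 7] has size 3 > 2, so it alone needs 3 colors.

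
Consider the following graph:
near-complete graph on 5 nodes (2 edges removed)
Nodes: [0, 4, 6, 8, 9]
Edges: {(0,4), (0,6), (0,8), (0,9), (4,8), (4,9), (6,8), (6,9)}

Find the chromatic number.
χ(G) = 3

Clique number ω(G) = 3 (lower bound: χ ≥ ω).
The clique on [0, 4, 8] has size 3, forcing χ ≥ 3, and the coloring below uses 3 colors, so χ(G) = 3.
A valid 3-coloring: color 1: [0]; color 2: [4, 6]; color 3: [8, 9].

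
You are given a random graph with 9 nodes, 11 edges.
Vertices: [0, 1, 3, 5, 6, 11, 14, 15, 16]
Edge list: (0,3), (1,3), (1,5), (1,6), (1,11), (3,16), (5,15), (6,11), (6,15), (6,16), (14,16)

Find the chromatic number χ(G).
χ(G) = 3

Clique number ω(G) = 3 (lower bound: χ ≥ ω).
The clique on [1, 6, 11] has size 3, forcing χ ≥ 3, and the coloring below uses 3 colors, so χ(G) = 3.
A valid 3-coloring: color 1: [0, 1, 15, 16]; color 2: [3, 5, 6, 14]; color 3: [11].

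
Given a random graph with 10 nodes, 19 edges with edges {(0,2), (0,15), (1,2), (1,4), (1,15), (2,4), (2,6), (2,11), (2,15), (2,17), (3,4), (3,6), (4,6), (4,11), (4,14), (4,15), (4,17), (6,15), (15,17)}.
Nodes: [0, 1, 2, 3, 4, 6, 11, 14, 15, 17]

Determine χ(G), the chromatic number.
χ(G) = 4

Clique number ω(G) = 4 (lower bound: χ ≥ ω).
The clique on [1, 2, 4, 15] has size 4, forcing χ ≥ 4, and the coloring below uses 4 colors, so χ(G) = 4.
A valid 4-coloring: color 1: [0, 4]; color 2: [2, 3, 14]; color 3: [11, 15]; color 4: [1, 6, 17].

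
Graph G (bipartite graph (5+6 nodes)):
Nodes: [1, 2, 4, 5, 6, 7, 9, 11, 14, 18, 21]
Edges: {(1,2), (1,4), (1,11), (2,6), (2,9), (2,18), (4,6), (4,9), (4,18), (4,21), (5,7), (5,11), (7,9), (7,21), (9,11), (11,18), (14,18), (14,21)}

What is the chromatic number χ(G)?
Clique number ω(G) = 2 (lower bound: χ ≥ ω).
The graph is bipartite (no odd cycle), so 2 colors suffice: χ(G) = 2.
A valid 2-coloring: color 1: [2, 4, 7, 11, 14]; color 2: [1, 5, 6, 9, 18, 21].

χ(G) = 2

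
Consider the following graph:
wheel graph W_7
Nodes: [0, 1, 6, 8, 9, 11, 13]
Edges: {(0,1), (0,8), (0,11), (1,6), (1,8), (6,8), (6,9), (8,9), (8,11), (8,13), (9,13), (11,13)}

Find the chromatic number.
Clique number ω(G) = 3 (lower bound: χ ≥ ω).
The clique on [0, 1, 8] has size 3, forcing χ ≥ 3, and the coloring below uses 3 colors, so χ(G) = 3.
A valid 3-coloring: color 1: [8]; color 2: [0, 6, 13]; color 3: [1, 9, 11].

χ(G) = 3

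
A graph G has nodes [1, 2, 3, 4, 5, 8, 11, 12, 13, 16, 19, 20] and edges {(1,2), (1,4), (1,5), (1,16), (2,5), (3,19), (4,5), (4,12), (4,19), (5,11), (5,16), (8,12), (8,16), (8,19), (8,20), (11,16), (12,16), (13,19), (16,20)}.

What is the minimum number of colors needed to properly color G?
Clique number ω(G) = 3 (lower bound: χ ≥ ω).
The clique on [1, 2, 5] has size 3, forcing χ ≥ 3, and the coloring below uses 3 colors, so χ(G) = 3.
A valid 3-coloring: color 1: [2, 3, 4, 13, 16]; color 2: [5, 12, 19, 20]; color 3: [1, 8, 11].

χ(G) = 3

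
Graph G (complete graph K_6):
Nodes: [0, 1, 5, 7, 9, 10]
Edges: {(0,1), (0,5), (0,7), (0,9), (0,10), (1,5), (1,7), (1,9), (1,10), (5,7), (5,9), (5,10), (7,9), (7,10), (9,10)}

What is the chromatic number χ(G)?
Clique number ω(G) = 6 (lower bound: χ ≥ ω).
The clique on [0, 1, 5, 7, 9, 10] has size 6, forcing χ ≥ 6, and the coloring below uses 6 colors, so χ(G) = 6.
A valid 6-coloring: color 1: [9]; color 2: [10]; color 3: [1]; color 4: [7]; color 5: [0]; color 6: [5].

χ(G) = 6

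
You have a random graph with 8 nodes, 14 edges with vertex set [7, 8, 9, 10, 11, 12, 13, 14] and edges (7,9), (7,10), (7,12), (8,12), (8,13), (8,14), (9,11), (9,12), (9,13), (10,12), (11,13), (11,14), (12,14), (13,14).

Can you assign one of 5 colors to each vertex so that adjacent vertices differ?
Yes, G is 5-colorable

A valid 5-coloring: color 1: [12, 13]; color 2: [9, 10, 14]; color 3: [7, 8, 11].
(χ(G) = 3 ≤ 5.)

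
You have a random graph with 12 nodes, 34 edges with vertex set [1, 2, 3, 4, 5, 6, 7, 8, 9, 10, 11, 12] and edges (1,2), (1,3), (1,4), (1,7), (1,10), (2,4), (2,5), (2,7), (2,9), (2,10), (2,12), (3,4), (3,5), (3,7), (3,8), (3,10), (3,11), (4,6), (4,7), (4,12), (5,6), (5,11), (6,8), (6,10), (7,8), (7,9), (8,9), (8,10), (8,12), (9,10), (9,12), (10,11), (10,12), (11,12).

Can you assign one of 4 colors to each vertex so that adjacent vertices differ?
Suppose a proper 4-coloring c exists. The clique [1, 2, 4, 7] takes 4 distinct colors; by symmetry let c(1) = 1, c(2) = 2, c(4) = 3, c(7) = 4.
- Vertex 3: neighbors [1, 4, 7] already have colors [1, 3, 4] ⇒ c(3) = 2.
- Vertex 10: neighbors [1, 2] already have colors [1, 2]; try each remaining color.
- Case c(10) = 3:
  - Vertex 8: neighbors [3, 10, 7] already have colors [2, 3, 4] ⇒ c(8) = 1.
  - Vertex 9: neighbors [8, 2, 10, 7] already have colors [1, 2, 3, 4] — all 4 colors blocked. Contradiction.
- Case c(10) = 4:
  - Vertex 12: neighbors [2, 4, 10] already have colors [2, 3, 4] ⇒ c(12) = 1.
  - Vertex 8: neighbors [12, 3, 7] already have colors [1, 2, 4] ⇒ c(8) = 3.
  - Vertex 9: neighbors [12, 2, 8, 7] already have colors [1, 2, 3, 4] — all 4 colors blocked. Contradiction.
Every case ends in a contradiction, so G has no proper 4-coloring (χ ≥ 5).

No, G is not 4-colorable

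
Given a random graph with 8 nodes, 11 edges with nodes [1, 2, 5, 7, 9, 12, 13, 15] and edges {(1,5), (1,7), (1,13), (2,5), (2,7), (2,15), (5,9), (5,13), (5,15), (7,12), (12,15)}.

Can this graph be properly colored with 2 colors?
No, G is not 2-colorable

The clique on vertices [1, 5, 13] has size 3 > 2, so it alone needs 3 colors.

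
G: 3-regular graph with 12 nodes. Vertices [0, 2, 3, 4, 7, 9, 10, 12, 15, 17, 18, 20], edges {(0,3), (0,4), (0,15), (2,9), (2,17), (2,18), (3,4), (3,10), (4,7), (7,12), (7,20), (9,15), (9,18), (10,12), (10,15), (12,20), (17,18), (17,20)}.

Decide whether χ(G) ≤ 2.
The clique on vertices [0, 3, 4] has size 3 > 2, so it alone needs 3 colors.

No, G is not 2-colorable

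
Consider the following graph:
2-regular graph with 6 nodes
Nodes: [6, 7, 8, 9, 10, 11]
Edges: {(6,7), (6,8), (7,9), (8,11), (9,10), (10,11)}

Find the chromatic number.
Clique number ω(G) = 2 (lower bound: χ ≥ ω).
The graph is bipartite (no odd cycle), so 2 colors suffice: χ(G) = 2.
A valid 2-coloring: color 1: [7, 8, 10]; color 2: [6, 9, 11].

χ(G) = 2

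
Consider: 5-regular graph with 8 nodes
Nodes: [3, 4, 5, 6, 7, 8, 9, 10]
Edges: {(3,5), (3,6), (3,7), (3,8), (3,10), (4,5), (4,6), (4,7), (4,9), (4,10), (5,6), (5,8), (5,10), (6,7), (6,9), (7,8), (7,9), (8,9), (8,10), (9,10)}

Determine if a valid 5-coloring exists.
A valid 5-coloring: color 1: [3, 9]; color 2: [5, 7]; color 3: [4, 8]; color 4: [6, 10].
(χ(G) = 4 ≤ 5.)

Yes, G is 5-colorable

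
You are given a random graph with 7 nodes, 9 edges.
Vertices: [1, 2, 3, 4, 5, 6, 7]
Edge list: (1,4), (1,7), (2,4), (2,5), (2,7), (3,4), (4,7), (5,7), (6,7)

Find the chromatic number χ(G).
Clique number ω(G) = 3 (lower bound: χ ≥ ω).
The clique on [1, 4, 7] has size 3, forcing χ ≥ 3, and the coloring below uses 3 colors, so χ(G) = 3.
A valid 3-coloring: color 1: [3, 7]; color 2: [4, 5, 6]; color 3: [1, 2].

χ(G) = 3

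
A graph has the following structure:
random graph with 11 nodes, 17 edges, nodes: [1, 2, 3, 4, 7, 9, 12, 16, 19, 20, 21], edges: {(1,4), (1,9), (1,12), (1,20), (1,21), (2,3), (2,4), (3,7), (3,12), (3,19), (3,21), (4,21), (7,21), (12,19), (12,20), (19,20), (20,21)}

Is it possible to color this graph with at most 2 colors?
The clique on vertices [1, 4, 21] has size 3 > 2, so it alone needs 3 colors.

No, G is not 2-colorable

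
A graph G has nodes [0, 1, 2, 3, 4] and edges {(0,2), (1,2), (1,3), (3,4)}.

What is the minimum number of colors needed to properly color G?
Clique number ω(G) = 2 (lower bound: χ ≥ ω).
The graph is bipartite (no odd cycle), so 2 colors suffice: χ(G) = 2.
A valid 2-coloring: color 1: [2, 3]; color 2: [0, 1, 4].

χ(G) = 2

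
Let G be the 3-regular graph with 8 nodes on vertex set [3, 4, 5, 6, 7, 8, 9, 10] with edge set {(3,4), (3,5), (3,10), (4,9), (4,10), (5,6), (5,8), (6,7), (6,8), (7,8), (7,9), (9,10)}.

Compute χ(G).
Clique number ω(G) = 3 (lower bound: χ ≥ ω).
The clique on [3, 4, 10] has size 3, forcing χ ≥ 3, and the coloring below uses 3 colors, so χ(G) = 3.
A valid 3-coloring: color 1: [4, 5, 7]; color 2: [3, 8, 9]; color 3: [6, 10].

χ(G) = 3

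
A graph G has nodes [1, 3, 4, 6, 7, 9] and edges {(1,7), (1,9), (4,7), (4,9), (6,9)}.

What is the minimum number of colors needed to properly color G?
χ(G) = 2

Clique number ω(G) = 2 (lower bound: χ ≥ ω).
The graph is bipartite (no odd cycle), so 2 colors suffice: χ(G) = 2.
A valid 2-coloring: color 1: [3, 7, 9]; color 2: [1, 4, 6].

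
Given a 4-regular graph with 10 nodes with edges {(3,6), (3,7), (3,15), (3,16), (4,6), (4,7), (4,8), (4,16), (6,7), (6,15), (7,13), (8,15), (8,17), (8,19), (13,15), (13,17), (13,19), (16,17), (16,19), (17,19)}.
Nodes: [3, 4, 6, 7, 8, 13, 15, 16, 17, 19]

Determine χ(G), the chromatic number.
Clique number ω(G) = 3 (lower bound: χ ≥ ω).
The clique on [3, 6, 15] has size 3, forcing χ ≥ 3, and the coloring below uses 3 colors, so χ(G) = 3.
A valid 3-coloring: color 1: [6, 8, 13, 16]; color 2: [7, 15, 19]; color 3: [3, 4, 17].

χ(G) = 3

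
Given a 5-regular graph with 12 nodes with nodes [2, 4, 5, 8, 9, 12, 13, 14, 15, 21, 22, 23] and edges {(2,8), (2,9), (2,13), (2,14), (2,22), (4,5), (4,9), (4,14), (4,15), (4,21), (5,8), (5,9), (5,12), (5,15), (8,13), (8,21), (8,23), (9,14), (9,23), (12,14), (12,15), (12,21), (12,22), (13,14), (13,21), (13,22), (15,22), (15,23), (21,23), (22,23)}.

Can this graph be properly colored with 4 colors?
A valid 4-coloring: color 1: [2, 5, 21]; color 2: [9, 13, 15]; color 3: [8, 14, 22]; color 4: [4, 12, 23].
(χ(G) = 4 ≤ 4.)

Yes, G is 4-colorable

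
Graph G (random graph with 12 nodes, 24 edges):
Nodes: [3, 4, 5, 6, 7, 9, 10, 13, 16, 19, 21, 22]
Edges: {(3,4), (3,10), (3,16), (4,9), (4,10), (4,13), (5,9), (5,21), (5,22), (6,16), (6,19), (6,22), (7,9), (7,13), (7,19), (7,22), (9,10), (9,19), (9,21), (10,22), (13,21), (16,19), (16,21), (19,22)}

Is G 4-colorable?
A valid 4-coloring: color 1: [9, 13, 16, 22]; color 2: [4, 5, 19]; color 3: [3, 6, 7, 21]; color 4: [10].
(χ(G) = 4 ≤ 4.)

Yes, G is 4-colorable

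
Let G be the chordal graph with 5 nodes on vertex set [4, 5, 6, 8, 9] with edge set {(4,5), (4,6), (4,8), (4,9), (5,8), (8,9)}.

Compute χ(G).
χ(G) = 3

Clique number ω(G) = 3 (lower bound: χ ≥ ω).
The clique on [4, 8, 9] has size 3, forcing χ ≥ 3, and the coloring below uses 3 colors, so χ(G) = 3.
A valid 3-coloring: color 1: [4]; color 2: [6, 8]; color 3: [5, 9].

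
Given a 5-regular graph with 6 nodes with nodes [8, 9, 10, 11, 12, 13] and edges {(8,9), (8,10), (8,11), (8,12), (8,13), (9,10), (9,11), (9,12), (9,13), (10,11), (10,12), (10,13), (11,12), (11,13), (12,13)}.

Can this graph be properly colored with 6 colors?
Yes, G is 6-colorable

A valid 6-coloring: color 1: [12]; color 2: [10]; color 3: [9]; color 4: [13]; color 5: [11]; color 6: [8].
(χ(G) = 6 ≤ 6.)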